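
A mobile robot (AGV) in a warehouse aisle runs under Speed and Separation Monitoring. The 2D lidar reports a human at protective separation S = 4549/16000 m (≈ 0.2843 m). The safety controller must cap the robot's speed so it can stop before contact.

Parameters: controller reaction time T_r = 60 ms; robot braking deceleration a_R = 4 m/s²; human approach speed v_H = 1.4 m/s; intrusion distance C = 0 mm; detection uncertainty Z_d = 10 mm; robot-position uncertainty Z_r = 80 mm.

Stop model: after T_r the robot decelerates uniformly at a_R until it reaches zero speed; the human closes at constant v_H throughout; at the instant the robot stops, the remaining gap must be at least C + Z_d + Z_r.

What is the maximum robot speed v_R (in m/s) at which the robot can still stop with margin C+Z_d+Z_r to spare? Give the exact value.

v_R_max = 1/4 m/s = 0.2500 m/s

at the boundary: (1/8)·v² + (41/100)·v + (-353/3200) = 0
  disc = (41/100)² − 4·(1/8)·(-353/3200) = 35721/160000 ; √disc = 189/400
  v_R = (−(41/100) + 189/400) / (2·(1/8)) = 1/4 m/s
check:
T_s = v_R/a_R = (1/4)/4 = 0.0625 s
robot covers v_R·T_r = 0.2500·0.0600 = 0.0150 m before braking
robot covers 0.2500·0.0625 − ½·4.0000·0.0625² = 0.0078 m while stopping
person approaches 1.4000·(0.0600+0.0625) = 0.1715 m
margins: 0.0000+0.0100+0.0800 = 0.0900 m
sum ≈ 0.0150+0.0078+0.1715+0.0900 ≈ 0.2843 m = S ✓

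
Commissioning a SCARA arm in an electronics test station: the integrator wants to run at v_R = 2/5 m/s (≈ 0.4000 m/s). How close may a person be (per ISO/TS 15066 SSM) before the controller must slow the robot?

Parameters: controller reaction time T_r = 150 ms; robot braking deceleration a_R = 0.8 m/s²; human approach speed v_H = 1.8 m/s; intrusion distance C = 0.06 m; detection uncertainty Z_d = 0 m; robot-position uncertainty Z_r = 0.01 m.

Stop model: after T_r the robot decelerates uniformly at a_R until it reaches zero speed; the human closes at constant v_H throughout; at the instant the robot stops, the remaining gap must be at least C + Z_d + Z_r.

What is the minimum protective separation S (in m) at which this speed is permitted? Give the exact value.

S_min = 7/5 m = 1.4000 m

braking lasts T_s = (2/5)/(4/5) = 0.5000 s
robot in T_r: 0.4000·0.1500 = 0.0600 m
robot under decel: 0.4000²/(2·0.8000) = 0.1000 m
human closes 1.8000·0.6500 = 1.1700 m
margins: 0.0600+0.0000+0.0100 = 0.0700 m
S_min ≈ 0.0600+0.1000+1.1700+0.0700  ⇒  S_min = 7/5 m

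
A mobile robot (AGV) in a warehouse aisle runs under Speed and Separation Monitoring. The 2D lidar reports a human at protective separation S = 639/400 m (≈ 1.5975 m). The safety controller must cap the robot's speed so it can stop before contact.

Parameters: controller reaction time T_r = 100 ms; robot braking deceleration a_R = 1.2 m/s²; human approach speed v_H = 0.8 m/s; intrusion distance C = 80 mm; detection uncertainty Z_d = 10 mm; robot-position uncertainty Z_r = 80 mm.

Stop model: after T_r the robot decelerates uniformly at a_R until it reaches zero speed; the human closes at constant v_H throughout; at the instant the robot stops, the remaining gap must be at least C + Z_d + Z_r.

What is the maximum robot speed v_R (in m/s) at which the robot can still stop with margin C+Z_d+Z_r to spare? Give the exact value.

v_R_max = 11/10 m/s = 1.1000 m/s

quadratic (5/12)·v² + (23/30)·v + (-539/400) = 0
  disc = (23/30)² − 4·(5/12)·(-539/400) = 10201/3600 ; √disc = 101/60
  v_R = (−(23/30) + 101/60) / (2·(5/12)) = 11/10 m/s
check:
stop time T_s = (11/10)/(6/5) = 0.9167 s
robot covers v_R·T_r = 1.1000·0.1000 = 0.1100 m before braking
robot under decel: 1.1000²/(2·1.2000) = 0.5042 m
person approaches 0.8000·(0.1000+0.9167) = 0.8133 m
margins: 0.0800+0.0100+0.0800 = 0.1700 m
sum ≈ 0.1100+0.5042+0.8133+0.1700 ≈ 1.5975 m = S ✓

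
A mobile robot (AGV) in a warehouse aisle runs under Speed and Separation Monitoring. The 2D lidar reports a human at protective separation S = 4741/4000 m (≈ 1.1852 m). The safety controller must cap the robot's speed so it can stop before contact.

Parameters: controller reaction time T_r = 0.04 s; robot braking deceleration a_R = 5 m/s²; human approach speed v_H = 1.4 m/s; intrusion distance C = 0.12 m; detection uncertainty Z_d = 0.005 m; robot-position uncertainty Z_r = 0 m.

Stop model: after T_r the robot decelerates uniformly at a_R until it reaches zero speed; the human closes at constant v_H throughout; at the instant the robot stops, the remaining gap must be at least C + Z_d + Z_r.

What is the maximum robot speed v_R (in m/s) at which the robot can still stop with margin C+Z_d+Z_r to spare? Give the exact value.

collect terms ⇒ (1/10)·v_R² + (8/25)·v_R + (-4017/4000) = 0
  disc = (8/25)² − 4·(1/10)·(-4017/4000) = 5041/10000 ; √disc = 71/100
  v_R = (−(8/25) + 71/100) / (2·(1/10)) = 39/20 m/s
check:
braking lasts T_s = (39/20)/5 = 0.3900 s
reaction-phase robot travel = 1.9500·0.0400 = 0.0780 m
robot covers 1.9500·0.3900 − ½·5.0000·0.3900² = 0.3802 m while stopping
human closes 1.4000·0.4300 = 0.6020 m
C+Z_d+Z_r = 0.1200+0.0050+0.0000 = 0.1250 m
sum ≈ 0.0780+0.3802+0.6020+0.1250 ≈ 1.1852 m = S ✓

v_R_max = 39/20 m/s = 1.9500 m/s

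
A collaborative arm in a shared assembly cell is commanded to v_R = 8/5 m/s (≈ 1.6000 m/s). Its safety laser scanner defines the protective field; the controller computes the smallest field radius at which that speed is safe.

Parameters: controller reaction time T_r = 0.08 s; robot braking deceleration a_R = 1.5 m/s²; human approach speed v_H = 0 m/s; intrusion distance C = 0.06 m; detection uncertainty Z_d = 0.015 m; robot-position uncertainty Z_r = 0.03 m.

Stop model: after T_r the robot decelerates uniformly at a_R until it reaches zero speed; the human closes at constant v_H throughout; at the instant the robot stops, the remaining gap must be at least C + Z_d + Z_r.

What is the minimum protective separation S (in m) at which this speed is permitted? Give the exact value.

S_min = 3259/3000 m = 1.0863 m

braking lasts T_s = (8/5)/(3/2) = 1.0667 s
robot covers v_R·T_r = 1.6000·0.0800 = 0.1280 m before braking
robot under decel: 1.6000²/(2·1.5000) = 0.8533 m
human closes 0.0000·1.1467 = 0.0000 m
margins: 0.0600+0.0150+0.0300 = 0.1050 m
S_min ≈ 0.1280+0.8533+0.0000+0.1050  ⇒  S_min = 3259/3000 m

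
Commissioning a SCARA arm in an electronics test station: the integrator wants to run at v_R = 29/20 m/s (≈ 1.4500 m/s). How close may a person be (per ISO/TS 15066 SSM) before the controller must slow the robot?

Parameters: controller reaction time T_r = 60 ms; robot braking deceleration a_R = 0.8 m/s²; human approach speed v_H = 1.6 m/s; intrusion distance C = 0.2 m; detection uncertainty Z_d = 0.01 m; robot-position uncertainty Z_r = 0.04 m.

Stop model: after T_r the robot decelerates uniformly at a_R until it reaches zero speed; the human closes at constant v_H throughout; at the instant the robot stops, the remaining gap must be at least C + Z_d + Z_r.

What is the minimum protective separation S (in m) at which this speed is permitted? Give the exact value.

S_min = 74353/16000 m = 4.6471 m

braking lasts T_s = (29/20)/(4/5) = 1.8125 s
robot covers v_R·T_r = 1.4500·0.0600 = 0.0870 m before braking
robot under decel: 1.4500²/(2·0.8000) = 1.3141 m
human closes 1.6000·1.8725 = 2.9960 m
C+Z_d+Z_r = 0.2000+0.0100+0.0400 = 0.2500 m
S_min ≈ 0.0870+1.3141+2.9960+0.2500  ⇒  S_min = 74353/16000 m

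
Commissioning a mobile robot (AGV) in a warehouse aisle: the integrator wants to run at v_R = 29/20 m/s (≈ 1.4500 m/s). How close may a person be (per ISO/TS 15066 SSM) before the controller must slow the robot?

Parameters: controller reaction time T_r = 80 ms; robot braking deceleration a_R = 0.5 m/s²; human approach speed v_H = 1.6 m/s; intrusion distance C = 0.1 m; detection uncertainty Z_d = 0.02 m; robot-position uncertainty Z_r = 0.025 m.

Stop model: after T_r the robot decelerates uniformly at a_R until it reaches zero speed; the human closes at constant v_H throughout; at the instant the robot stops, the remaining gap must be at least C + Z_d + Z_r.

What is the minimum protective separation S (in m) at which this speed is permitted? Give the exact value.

S_min = 14263/2000 m = 7.1315 m

stop time T_s = (29/20)/(1/2) = 2.9000 s
robot in T_r: 1.4500·0.0800 = 0.1160 m
robot covers 1.4500·2.9000 − ½·0.5000·2.9000² = 2.1025 m while stopping
human closes 1.6000·2.9800 = 4.7680 m
residual clearance needed = 0.1000+0.0200+0.0250 = 0.1450 m
S_min ≈ 0.1160+2.1025+4.7680+0.1450  ⇒  S_min = 14263/2000 m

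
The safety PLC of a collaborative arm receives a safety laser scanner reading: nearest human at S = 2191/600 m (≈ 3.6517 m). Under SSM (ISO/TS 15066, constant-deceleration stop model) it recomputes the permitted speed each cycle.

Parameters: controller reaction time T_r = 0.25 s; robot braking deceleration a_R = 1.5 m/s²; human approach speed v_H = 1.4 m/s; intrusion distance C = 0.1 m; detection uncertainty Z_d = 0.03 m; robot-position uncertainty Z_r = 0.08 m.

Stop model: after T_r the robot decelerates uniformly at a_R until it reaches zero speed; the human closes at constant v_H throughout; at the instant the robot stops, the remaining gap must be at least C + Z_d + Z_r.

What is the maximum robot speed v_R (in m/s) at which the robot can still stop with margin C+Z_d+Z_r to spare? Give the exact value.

at the boundary: (1/3)·v² + (71/60)·v + (-371/120) = 0
  disc = (71/60)² − 4·(1/3)·(-371/120) = 2209/400 ; √disc = 47/20
  v_R = (−(71/60) + 47/20) / (2·(1/3)) = 7/4 m/s
check:
stop time T_s = (7/4)/(3/2) = 1.1667 s
robot in T_r: 1.7500·0.2500 = 0.4375 m
braking distance = 1.7500²/(2·1.5000) = 1.0208 m
person approaches 1.4000·(0.2500+1.1667) = 1.9833 m
margins: 0.1000+0.0300+0.0800 = 0.2100 m
sum ≈ 0.4375+1.0208+1.9833+0.2100 ≈ 3.6517 m = S ✓

v_R_max = 7/4 m/s = 1.7500 m/s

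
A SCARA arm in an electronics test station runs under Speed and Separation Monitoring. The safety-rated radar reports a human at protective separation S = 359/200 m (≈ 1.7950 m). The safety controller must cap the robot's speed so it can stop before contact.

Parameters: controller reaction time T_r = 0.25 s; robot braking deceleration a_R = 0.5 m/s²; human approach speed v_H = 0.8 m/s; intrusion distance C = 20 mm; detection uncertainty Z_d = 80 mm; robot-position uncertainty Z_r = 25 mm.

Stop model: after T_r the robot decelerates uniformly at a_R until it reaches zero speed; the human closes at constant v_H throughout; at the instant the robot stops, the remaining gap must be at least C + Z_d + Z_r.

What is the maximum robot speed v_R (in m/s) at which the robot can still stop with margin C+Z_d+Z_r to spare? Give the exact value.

v_R_max = 3/5 m/s = 0.6000 m/s

at the boundary: (1)·v² + (37/20)·v + (-147/100) = 0
  disc = (37/20)² − 4·(1)·(-147/100) = 3721/400 ; √disc = 61/20
  v_R = (−(37/20) + 61/20) / (2·(1)) = 3/5 m/s
check:
braking lasts T_s = (3/5)/(1/2) = 1.2000 s
robot in T_r: 0.6000·0.2500 = 0.1500 m
robot covers 0.6000·1.2000 − ½·0.5000·1.2000² = 0.3600 m while stopping
human over T_r+T_s: 0.8000·(0.2500+1.2000) = 1.1600 m
residual clearance needed = 0.0200+0.0800+0.0250 = 0.1250 m
sum ≈ 0.1500+0.3600+1.1600+0.1250 ≈ 1.7950 m = S ✓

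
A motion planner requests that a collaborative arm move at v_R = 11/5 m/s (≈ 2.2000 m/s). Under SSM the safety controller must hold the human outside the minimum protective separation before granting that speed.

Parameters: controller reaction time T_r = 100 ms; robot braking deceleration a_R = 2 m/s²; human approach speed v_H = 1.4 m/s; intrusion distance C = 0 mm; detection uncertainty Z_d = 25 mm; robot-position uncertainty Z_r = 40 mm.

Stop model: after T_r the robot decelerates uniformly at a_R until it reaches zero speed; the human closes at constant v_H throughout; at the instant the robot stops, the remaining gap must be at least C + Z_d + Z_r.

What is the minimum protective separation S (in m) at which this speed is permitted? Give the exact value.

T_s = v_R/a_R = (11/5)/2 = 1.1000 s
robot in T_r: 2.2000·0.1000 = 0.2200 m
braking distance = 2.2000²/(2·2.0000) = 1.2100 m
human over T_r+T_s: 1.4000·(0.1000+1.1000) = 1.6800 m
residual clearance needed = 0.0000+0.0250+0.0400 = 0.0650 m
S_min ≈ 0.2200+1.2100+1.6800+0.0650  ⇒  S_min = 127/40 m

S_min = 127/40 m = 3.1750 m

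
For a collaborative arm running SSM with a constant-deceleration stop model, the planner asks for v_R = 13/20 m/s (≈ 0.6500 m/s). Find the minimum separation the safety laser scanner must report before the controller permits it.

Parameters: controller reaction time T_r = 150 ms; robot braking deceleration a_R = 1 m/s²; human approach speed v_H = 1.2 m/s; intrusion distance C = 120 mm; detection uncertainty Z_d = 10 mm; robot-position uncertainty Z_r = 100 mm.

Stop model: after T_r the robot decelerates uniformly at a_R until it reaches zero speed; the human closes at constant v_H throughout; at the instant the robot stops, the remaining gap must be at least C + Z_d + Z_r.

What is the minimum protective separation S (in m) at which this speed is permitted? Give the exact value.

S_min = 1199/800 m = 1.4988 m

braking lasts T_s = (13/20)/1 = 0.6500 s
reaction-phase robot travel = 0.6500·0.1500 = 0.0975 m
braking distance = 0.6500²/(2·1.0000) = 0.2112 m
person approaches 1.2000·(0.1500+0.6500) = 0.9600 m
C+Z_d+Z_r = 0.1200+0.0100+0.1000 = 0.2300 m
S_min ≈ 0.0975+0.2112+0.9600+0.2300  ⇒  S_min = 1199/800 m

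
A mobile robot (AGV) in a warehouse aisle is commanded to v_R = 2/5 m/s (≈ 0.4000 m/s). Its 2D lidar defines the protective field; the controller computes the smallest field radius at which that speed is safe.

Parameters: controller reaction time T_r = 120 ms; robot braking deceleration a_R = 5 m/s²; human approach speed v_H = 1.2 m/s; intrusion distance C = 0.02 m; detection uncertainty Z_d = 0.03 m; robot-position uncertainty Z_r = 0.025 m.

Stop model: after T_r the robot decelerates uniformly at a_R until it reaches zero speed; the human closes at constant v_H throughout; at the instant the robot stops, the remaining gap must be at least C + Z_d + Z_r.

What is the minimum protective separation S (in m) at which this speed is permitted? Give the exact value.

S_min = 379/1000 m = 0.3790 m

braking lasts T_s = (2/5)/5 = 0.0800 s
reaction-phase robot travel = 0.4000·0.1200 = 0.0480 m
robot under decel: 0.4000²/(2·5.0000) = 0.0160 m
person approaches 1.2000·(0.1200+0.0800) = 0.2400 m
C+Z_d+Z_r = 0.0200+0.0300+0.0250 = 0.0750 m
S_min ≈ 0.0480+0.0160+0.2400+0.0750  ⇒  S_min = 379/1000 m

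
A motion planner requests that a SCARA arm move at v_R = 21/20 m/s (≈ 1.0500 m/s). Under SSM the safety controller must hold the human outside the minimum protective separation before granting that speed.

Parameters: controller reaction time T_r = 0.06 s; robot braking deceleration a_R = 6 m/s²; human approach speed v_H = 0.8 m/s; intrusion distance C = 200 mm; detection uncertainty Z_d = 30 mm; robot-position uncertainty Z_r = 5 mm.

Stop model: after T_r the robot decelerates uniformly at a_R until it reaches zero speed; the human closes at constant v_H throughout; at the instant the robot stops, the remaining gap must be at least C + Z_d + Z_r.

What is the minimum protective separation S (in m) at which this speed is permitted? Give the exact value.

S_min = 4623/8000 m = 0.5779 m

braking lasts T_s = (21/20)/6 = 0.1750 s
reaction-phase robot travel = 1.0500·0.0600 = 0.0630 m
robot under decel: 1.0500²/(2·6.0000) = 0.0919 m
human over T_r+T_s: 0.8000·(0.0600+0.1750) = 0.1880 m
margins: 0.2000+0.0300+0.0050 = 0.2350 m
S_min ≈ 0.0630+0.0919+0.1880+0.2350  ⇒  S_min = 4623/8000 m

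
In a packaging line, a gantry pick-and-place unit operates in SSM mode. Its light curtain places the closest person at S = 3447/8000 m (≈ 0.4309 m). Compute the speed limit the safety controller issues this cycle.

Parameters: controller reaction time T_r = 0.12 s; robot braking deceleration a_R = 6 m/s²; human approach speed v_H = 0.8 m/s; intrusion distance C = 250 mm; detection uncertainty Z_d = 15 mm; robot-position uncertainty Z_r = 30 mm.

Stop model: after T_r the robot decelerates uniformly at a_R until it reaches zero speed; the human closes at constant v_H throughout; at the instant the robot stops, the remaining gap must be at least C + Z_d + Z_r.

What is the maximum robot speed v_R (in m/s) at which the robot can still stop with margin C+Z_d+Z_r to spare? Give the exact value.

collect terms ⇒ (1/12)·v_R² + (19/75)·v_R + (-319/8000) = 0
  disc = (19/75)² − 4·(1/12)·(-319/8000) = 27889/360000 ; √disc = 167/600
  v_R = (−(19/75) + 167/600) / (2·(1/12)) = 3/20 m/s
check:
stop time T_s = (3/20)/6 = 0.0250 s
robot covers v_R·T_r = 0.1500·0.1200 = 0.0180 m before braking
braking distance = 0.1500²/(2·6.0000) = 0.0019 m
human over T_r+T_s: 0.8000·(0.1200+0.0250) = 0.1160 m
margins: 0.2500+0.0150+0.0300 = 0.2950 m
sum ≈ 0.0180+0.0019+0.1160+0.2950 ≈ 0.4309 m = S ✓

v_R_max = 3/20 m/s = 0.1500 m/s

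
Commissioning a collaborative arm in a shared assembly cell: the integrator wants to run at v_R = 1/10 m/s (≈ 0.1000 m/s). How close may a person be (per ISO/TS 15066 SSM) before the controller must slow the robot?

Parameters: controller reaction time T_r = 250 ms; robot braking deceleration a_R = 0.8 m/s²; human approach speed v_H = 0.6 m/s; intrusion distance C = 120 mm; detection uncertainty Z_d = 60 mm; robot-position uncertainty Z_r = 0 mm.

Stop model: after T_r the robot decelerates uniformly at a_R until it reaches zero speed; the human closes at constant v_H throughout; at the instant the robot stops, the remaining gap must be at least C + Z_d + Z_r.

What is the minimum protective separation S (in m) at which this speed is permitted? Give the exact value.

S_min = 349/800 m = 0.4363 m

braking lasts T_s = (1/10)/(4/5) = 0.1250 s
robot covers v_R·T_r = 0.1000·0.2500 = 0.0250 m before braking
robot under decel: 0.1000²/(2·0.8000) = 0.0063 m
human over T_r+T_s: 0.6000·(0.2500+0.1250) = 0.2250 m
C+Z_d+Z_r = 0.1200+0.0600+0.0000 = 0.1800 m
S_min ≈ 0.0250+0.0063+0.2250+0.1800  ⇒  S_min = 349/800 m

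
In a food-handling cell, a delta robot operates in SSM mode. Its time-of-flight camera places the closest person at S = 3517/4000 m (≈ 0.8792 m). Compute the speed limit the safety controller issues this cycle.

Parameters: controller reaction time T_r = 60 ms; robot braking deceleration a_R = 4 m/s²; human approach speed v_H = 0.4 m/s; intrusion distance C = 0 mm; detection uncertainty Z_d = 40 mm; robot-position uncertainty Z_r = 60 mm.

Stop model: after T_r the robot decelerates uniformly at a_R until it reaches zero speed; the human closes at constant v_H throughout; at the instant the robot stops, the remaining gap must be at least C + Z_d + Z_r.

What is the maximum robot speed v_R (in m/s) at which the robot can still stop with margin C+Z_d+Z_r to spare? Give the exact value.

v_R_max = 19/10 m/s = 1.9000 m/s

quadratic (1/8)·v² + (4/25)·v + (-3021/4000) = 0
  disc = (4/25)² − 4·(1/8)·(-3021/4000) = 16129/40000 ; √disc = 127/200
  v_R = (−(4/25) + 127/200) / (2·(1/8)) = 19/10 m/s
check:
stop time T_s = (19/10)/4 = 0.4750 s
reaction-phase robot travel = 1.9000·0.0600 = 0.1140 m
robot under decel: 1.9000²/(2·4.0000) = 0.4512 m
person approaches 0.4000·(0.0600+0.4750) = 0.2140 m
margins: 0.0000+0.0400+0.0600 = 0.1000 m
sum ≈ 0.1140+0.4512+0.2140+0.1000 ≈ 0.8792 m = S ✓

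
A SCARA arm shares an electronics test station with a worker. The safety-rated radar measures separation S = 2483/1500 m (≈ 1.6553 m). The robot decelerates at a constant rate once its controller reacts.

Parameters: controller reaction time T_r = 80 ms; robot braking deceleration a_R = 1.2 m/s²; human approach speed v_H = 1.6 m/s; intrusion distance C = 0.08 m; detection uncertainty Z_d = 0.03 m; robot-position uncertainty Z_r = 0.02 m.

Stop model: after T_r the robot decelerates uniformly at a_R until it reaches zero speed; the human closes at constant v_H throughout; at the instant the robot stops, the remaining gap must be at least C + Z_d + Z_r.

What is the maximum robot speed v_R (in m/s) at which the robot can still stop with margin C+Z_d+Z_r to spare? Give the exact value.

collect terms ⇒ (5/12)·v_R² + (106/75)·v_R + (-524/375) = 0
  disc = (106/75)² − 4·(5/12)·(-524/375) = 2704/625 ; √disc = 52/25
  v_R = (−(106/75) + 52/25) / (2·(5/12)) = 4/5 m/s
check:
stop time T_s = (4/5)/(6/5) = 0.6667 s
robot covers v_R·T_r = 0.8000·0.0800 = 0.0640 m before braking
robot under decel: 0.8000²/(2·1.2000) = 0.2667 m
human over T_r+T_s: 1.6000·(0.0800+0.6667) = 1.1947 m
margins: 0.0800+0.0300+0.0200 = 0.1300 m
sum ≈ 0.0640+0.2667+1.1947+0.1300 ≈ 1.6553 m = S ✓

v_R_max = 4/5 m/s = 0.8000 m/s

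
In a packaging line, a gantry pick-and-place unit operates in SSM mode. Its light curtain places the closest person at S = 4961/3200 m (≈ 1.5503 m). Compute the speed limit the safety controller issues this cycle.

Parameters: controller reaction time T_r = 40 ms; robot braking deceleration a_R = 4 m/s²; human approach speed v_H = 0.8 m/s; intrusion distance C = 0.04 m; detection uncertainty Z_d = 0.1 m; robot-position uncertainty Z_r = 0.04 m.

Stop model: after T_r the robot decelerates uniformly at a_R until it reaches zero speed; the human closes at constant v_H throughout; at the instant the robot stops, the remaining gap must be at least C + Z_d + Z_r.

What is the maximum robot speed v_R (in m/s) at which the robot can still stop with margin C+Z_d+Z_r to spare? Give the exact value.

v_R_max = 49/20 m/s = 2.4500 m/s

at the boundary: (1/8)·v² + (6/25)·v + (-21413/16000) = 0
  disc = (6/25)² − 4·(1/8)·(-21413/16000) = 116281/160000 ; √disc = 341/400
  v_R = (−(6/25) + 341/400) / (2·(1/8)) = 49/20 m/s
check:
T_s = v_R/a_R = (49/20)/4 = 0.6125 s
reaction-phase robot travel = 2.4500·0.0400 = 0.0980 m
robot under decel: 2.4500²/(2·4.0000) = 0.7503 m
human closes 0.8000·0.6525 = 0.5220 m
residual clearance needed = 0.0400+0.1000+0.0400 = 0.1800 m
sum ≈ 0.0980+0.7503+0.5220+0.1800 ≈ 1.5503 m = S ✓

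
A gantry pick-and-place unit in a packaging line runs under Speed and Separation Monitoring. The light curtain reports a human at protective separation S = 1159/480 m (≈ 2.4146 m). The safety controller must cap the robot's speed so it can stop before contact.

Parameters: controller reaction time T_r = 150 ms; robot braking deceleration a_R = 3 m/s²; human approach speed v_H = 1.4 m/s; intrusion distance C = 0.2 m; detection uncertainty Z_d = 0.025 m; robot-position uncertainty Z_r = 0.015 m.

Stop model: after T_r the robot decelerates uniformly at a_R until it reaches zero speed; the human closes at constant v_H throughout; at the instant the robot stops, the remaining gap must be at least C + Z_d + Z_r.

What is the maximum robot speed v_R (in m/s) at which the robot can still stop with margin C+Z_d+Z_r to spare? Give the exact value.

v_R_max = 41/20 m/s = 2.0500 m/s

collect terms ⇒ (1/6)·v_R² + (37/60)·v_R + (-943/480) = 0
  disc = (37/60)² − 4·(1/6)·(-943/480) = 169/100 ; √disc = 13/10
  v_R = (−(37/60) + 13/10) / (2·(1/6)) = 41/20 m/s
check:
T_s = v_R/a_R = (41/20)/3 = 0.6833 s
robot covers v_R·T_r = 2.0500·0.1500 = 0.3075 m before braking
robot under decel: 2.0500²/(2·3.0000) = 0.7004 m
human closes 1.4000·0.8333 = 1.1667 m
C+Z_d+Z_r = 0.2000+0.0250+0.0150 = 0.2400 m
sum ≈ 0.3075+0.7004+1.1667+0.2400 ≈ 2.4146 m = S ✓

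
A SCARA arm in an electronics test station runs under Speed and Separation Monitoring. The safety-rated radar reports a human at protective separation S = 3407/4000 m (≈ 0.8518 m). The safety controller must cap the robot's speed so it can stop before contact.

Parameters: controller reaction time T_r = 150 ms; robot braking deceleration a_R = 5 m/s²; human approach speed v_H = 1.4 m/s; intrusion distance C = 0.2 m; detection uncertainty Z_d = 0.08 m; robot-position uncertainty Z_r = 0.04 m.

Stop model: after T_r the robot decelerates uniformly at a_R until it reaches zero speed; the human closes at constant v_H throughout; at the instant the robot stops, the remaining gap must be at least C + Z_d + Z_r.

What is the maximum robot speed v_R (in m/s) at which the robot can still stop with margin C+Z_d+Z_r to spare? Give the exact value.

at the boundary: (1/10)·v² + (43/100)·v + (-1287/4000) = 0
  disc = (43/100)² − 4·(1/10)·(-1287/4000) = 196/625 ; √disc = 14/25
  v_R = (−(43/100) + 14/25) / (2·(1/10)) = 13/20 m/s
check:
braking lasts T_s = (13/20)/5 = 0.1300 s
reaction-phase robot travel = 0.6500·0.1500 = 0.0975 m
braking distance = 0.6500²/(2·5.0000) = 0.0423 m
person approaches 1.4000·(0.1500+0.1300) = 0.3920 m
residual clearance needed = 0.2000+0.0800+0.0400 = 0.3200 m
sum ≈ 0.0975+0.0423+0.3920+0.3200 ≈ 0.8518 m = S ✓

v_R_max = 13/20 m/s = 0.6500 m/s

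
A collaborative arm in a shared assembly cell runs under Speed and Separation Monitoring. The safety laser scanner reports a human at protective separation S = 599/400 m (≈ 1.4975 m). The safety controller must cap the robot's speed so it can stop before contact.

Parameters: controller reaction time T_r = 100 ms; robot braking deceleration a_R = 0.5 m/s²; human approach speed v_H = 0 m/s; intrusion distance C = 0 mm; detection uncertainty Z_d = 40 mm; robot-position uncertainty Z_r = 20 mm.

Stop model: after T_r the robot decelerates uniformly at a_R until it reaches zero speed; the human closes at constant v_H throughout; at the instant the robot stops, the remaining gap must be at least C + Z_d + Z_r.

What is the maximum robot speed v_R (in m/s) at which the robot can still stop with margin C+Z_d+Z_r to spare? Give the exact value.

collect terms ⇒ (1)·v_R² + (1/10)·v_R + (-23/16) = 0
  disc = (1/10)² − 4·(1)·(-23/16) = 144/25 ; √disc = 12/5
  v_R = (−(1/10) + 12/5) / (2·(1)) = 23/20 m/s
check:
braking lasts T_s = (23/20)/(1/2) = 2.3000 s
reaction-phase robot travel = 1.1500·0.1000 = 0.1150 m
braking distance = 1.1500²/(2·0.5000) = 1.3225 m
human closes 0.0000·2.4000 = 0.0000 m
C+Z_d+Z_r = 0.0000+0.0400+0.0200 = 0.0600 m
sum ≈ 0.1150+1.3225+0.0000+0.0600 ≈ 1.4975 m = S ✓

v_R_max = 23/20 m/s = 1.1500 m/s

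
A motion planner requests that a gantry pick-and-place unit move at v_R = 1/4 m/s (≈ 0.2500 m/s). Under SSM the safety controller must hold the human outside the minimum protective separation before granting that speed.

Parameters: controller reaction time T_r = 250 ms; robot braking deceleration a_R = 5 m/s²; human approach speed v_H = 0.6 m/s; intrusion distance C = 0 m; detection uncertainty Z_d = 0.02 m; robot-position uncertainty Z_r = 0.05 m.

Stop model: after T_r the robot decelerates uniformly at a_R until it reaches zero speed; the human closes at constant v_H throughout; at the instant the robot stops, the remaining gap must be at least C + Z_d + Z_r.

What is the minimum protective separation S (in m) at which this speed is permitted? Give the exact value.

S_min = 51/160 m = 0.3187 m

T_s = v_R/a_R = (1/4)/5 = 0.0500 s
robot in T_r: 0.2500·0.2500 = 0.0625 m
braking distance = 0.2500²/(2·5.0000) = 0.0063 m
human over T_r+T_s: 0.6000·(0.2500+0.0500) = 0.1800 m
C+Z_d+Z_r = 0.0000+0.0200+0.0500 = 0.0700 m
S_min ≈ 0.0625+0.0063+0.1800+0.0700  ⇒  S_min = 51/160 m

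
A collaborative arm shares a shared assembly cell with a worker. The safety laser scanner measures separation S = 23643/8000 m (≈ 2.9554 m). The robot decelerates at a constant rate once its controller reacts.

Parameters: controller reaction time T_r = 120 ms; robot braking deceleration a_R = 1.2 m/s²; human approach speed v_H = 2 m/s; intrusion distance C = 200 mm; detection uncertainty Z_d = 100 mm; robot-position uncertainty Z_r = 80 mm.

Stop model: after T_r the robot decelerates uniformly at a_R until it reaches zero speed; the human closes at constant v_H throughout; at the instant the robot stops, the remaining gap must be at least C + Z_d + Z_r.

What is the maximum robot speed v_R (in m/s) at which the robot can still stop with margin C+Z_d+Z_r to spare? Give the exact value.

collect terms ⇒ (5/12)·v_R² + (134/75)·v_R + (-18683/8000) = 0
  disc = (134/75)² − 4·(5/12)·(-18683/8000) = 2550409/360000 ; √disc = 1597/600
  v_R = (−(134/75) + 1597/600) / (2·(5/12)) = 21/20 m/s
check:
braking lasts T_s = (21/20)/(6/5) = 0.8750 s
robot in T_r: 1.0500·0.1200 = 0.1260 m
robot under decel: 1.0500²/(2·1.2000) = 0.4594 m
human over T_r+T_s: 2.0000·(0.1200+0.8750) = 1.9900 m
C+Z_d+Z_r = 0.2000+0.1000+0.0800 = 0.3800 m
sum ≈ 0.1260+0.4594+1.9900+0.3800 ≈ 2.9554 m = S ✓

v_R_max = 21/20 m/s = 1.0500 m/s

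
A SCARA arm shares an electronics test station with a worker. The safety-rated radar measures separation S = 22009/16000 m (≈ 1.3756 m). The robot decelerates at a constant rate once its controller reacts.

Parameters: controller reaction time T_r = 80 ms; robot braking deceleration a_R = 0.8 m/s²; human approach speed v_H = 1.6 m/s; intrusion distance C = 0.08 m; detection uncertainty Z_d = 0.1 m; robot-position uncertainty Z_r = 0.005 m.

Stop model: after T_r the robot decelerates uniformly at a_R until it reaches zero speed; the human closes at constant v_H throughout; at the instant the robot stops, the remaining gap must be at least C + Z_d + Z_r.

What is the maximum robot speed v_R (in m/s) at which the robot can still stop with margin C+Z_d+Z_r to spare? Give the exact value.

at the boundary: (5/8)·v² + (52/25)·v + (-17001/16000) = 0
  disc = (52/25)² − 4·(5/8)·(-17001/16000) = 1117249/160000 ; √disc = 1057/400
  v_R = (−(52/25) + 1057/400) / (2·(5/8)) = 9/20 m/s
check:
T_s = v_R/a_R = (9/20)/(4/5) = 0.5625 s
robot in T_r: 0.4500·0.0800 = 0.0360 m
braking distance = 0.4500²/(2·0.8000) = 0.1266 m
person approaches 1.6000·(0.0800+0.5625) = 1.0280 m
C+Z_d+Z_r = 0.0800+0.1000+0.0050 = 0.1850 m
sum ≈ 0.0360+0.1266+1.0280+0.1850 ≈ 1.3756 m = S ✓

v_R_max = 9/20 m/s = 0.4500 m/s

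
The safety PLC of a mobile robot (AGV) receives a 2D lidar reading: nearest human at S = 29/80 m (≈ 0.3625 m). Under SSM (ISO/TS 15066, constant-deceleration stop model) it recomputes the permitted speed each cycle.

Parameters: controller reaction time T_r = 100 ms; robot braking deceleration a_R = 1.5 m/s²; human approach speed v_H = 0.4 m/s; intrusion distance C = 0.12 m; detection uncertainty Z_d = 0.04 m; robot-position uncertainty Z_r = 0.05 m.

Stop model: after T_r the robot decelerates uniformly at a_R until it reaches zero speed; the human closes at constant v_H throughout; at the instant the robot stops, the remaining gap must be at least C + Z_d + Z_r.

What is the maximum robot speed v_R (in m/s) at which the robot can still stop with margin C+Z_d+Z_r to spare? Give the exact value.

quadratic (1/3)·v² + (11/30)·v + (-9/80) = 0
  disc = (11/30)² − 4·(1/3)·(-9/80) = 64/225 ; √disc = 8/15
  v_R = (−(11/30) + 8/15) / (2·(1/3)) = 1/4 m/s
check:
T_s = v_R/a_R = (1/4)/(3/2) = 0.1667 s
robot in T_r: 0.2500·0.1000 = 0.0250 m
robot covers 0.2500·0.1667 − ½·1.5000·0.1667² = 0.0208 m while stopping
human over T_r+T_s: 0.4000·(0.1000+0.1667) = 0.1067 m
margins: 0.1200+0.0400+0.0500 = 0.2100 m
sum ≈ 0.0250+0.0208+0.1067+0.2100 ≈ 0.3625 m = S ✓

v_R_max = 1/4 m/s = 0.2500 m/s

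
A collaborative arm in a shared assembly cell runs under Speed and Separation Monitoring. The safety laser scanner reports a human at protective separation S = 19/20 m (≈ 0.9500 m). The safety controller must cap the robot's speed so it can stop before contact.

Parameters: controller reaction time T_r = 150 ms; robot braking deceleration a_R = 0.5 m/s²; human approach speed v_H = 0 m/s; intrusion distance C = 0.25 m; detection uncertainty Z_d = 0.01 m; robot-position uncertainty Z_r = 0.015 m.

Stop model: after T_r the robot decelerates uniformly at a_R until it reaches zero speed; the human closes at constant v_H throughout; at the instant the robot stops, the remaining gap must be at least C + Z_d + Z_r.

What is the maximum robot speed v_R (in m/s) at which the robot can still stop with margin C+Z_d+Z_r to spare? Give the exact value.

v_R_max = 3/4 m/s = 0.7500 m/s

collect terms ⇒ (1)·v_R² + (3/20)·v_R + (-27/40) = 0
  disc = (3/20)² − 4·(1)·(-27/40) = 1089/400 ; √disc = 33/20
  v_R = (−(3/20) + 33/20) / (2·(1)) = 3/4 m/s
check:
T_s = v_R/a_R = (3/4)/(1/2) = 1.5000 s
robot covers v_R·T_r = 0.7500·0.1500 = 0.1125 m before braking
robot covers 0.7500·1.5000 − ½·0.5000·1.5000² = 0.5625 m while stopping
human closes 0.0000·1.6500 = 0.0000 m
residual clearance needed = 0.2500+0.0100+0.0150 = 0.2750 m
sum ≈ 0.1125+0.5625+0.0000+0.2750 ≈ 0.9500 m = S ✓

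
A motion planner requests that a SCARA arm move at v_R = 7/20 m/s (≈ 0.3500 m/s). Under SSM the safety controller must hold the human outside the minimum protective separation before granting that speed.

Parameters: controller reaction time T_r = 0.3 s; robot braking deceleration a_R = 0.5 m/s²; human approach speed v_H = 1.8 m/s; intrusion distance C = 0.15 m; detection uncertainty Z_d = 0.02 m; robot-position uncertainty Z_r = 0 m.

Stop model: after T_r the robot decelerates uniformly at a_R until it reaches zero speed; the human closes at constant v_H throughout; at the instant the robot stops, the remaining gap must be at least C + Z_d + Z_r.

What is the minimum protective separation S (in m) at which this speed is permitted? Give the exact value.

S_min = 879/400 m = 2.1975 m

T_s = v_R/a_R = (7/20)/(1/2) = 0.7000 s
robot in T_r: 0.3500·0.3000 = 0.1050 m
robot covers 0.3500·0.7000 − ½·0.5000·0.7000² = 0.1225 m while stopping
person approaches 1.8000·(0.3000+0.7000) = 1.8000 m
C+Z_d+Z_r = 0.1500+0.0200+0.0000 = 0.1700 m
S_min ≈ 0.1050+0.1225+1.8000+0.1700  ⇒  S_min = 879/400 m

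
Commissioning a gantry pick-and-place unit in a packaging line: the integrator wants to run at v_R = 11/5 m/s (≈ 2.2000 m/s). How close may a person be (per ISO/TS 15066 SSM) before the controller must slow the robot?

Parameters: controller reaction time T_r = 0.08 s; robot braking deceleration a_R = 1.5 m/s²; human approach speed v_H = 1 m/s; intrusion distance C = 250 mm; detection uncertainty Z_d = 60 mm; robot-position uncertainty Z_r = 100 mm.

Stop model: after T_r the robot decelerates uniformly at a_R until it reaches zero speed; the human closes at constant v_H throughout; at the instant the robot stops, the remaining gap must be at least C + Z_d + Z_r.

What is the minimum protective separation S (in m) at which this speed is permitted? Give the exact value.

T_s = v_R/a_R = (11/5)/(3/2) = 1.4667 s
robot covers v_R·T_r = 2.2000·0.0800 = 0.1760 m before braking
robot under decel: 2.2000²/(2·1.5000) = 1.6133 m
human closes 1.0000·1.5467 = 1.5467 m
residual clearance needed = 0.2500+0.0600+0.1000 = 0.4100 m
S_min ≈ 0.1760+1.6133+1.5467+0.4100  ⇒  S_min = 1873/500 m

S_min = 1873/500 m = 3.7460 m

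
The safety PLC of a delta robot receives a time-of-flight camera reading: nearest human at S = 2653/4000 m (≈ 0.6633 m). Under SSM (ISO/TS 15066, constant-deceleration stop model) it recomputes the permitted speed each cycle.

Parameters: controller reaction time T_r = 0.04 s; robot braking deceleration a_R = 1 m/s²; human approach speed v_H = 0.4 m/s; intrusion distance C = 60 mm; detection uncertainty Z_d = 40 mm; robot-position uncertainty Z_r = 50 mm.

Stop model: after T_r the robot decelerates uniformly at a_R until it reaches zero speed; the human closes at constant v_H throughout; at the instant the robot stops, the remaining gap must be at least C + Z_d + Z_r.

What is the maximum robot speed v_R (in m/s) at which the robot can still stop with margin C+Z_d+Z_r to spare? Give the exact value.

at the boundary: (1/2)·v² + (11/25)·v + (-1989/4000) = 0
  disc = (11/25)² − 4·(1/2)·(-1989/4000) = 11881/10000 ; √disc = 109/100
  v_R = (−(11/25) + 109/100) / (2·(1/2)) = 13/20 m/s
check:
stop time T_s = (13/20)/1 = 0.6500 s
reaction-phase robot travel = 0.6500·0.0400 = 0.0260 m
robot covers 0.6500·0.6500 − ½·1.0000·0.6500² = 0.2112 m while stopping
human closes 0.4000·0.6900 = 0.2760 m
margins: 0.0600+0.0400+0.0500 = 0.1500 m
sum ≈ 0.0260+0.2112+0.2760+0.1500 ≈ 0.6633 m = S ✓

v_R_max = 13/20 m/s = 0.6500 m/s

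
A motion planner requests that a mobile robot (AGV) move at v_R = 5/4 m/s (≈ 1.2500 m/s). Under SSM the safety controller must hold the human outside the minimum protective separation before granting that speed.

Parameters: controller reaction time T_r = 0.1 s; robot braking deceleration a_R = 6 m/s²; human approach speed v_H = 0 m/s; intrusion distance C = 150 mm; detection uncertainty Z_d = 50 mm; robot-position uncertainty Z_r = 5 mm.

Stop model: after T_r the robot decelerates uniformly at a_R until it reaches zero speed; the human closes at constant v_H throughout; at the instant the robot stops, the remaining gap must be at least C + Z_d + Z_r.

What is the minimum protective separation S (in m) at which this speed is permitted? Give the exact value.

S_min = 2209/4800 m = 0.4602 m

stop time T_s = (5/4)/6 = 0.2083 s
robot covers v_R·T_r = 1.2500·0.1000 = 0.1250 m before braking
robot under decel: 1.2500²/(2·6.0000) = 0.1302 m
human closes 0.0000·0.3083 = 0.0000 m
C+Z_d+Z_r = 0.1500+0.0500+0.0050 = 0.2050 m
S_min ≈ 0.1250+0.1302+0.0000+0.2050  ⇒  S_min = 2209/4800 m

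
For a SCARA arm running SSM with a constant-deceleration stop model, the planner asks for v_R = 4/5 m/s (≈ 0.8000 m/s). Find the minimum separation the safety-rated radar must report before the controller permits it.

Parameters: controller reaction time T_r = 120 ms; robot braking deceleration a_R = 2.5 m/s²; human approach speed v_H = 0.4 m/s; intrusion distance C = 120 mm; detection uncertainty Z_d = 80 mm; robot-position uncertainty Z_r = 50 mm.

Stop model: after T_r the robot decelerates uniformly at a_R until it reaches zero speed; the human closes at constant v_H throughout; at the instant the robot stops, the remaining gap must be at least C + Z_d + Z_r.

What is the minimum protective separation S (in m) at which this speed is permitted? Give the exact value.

stop time T_s = (4/5)/(5/2) = 0.3200 s
robot covers v_R·T_r = 0.8000·0.1200 = 0.0960 m before braking
braking distance = 0.8000²/(2·2.5000) = 0.1280 m
human closes 0.4000·0.4400 = 0.1760 m
C+Z_d+Z_r = 0.1200+0.0800+0.0500 = 0.2500 m
S_min ≈ 0.0960+0.1280+0.1760+0.2500  ⇒  S_min = 13/20 m

S_min = 13/20 m = 0.6500 m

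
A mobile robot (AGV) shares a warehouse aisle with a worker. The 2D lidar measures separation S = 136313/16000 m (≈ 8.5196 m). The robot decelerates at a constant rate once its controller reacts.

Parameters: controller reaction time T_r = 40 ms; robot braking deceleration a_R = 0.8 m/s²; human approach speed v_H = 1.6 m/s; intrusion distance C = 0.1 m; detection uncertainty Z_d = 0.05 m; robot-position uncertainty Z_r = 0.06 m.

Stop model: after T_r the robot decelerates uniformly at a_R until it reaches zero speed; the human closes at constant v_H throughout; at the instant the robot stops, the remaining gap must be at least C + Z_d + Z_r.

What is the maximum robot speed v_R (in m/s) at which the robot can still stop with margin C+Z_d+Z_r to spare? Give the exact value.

v_R_max = 47/20 m/s = 2.3500 m/s

quadratic (5/8)·v² + (51/25)·v + (-131929/16000) = 0
  disc = (51/25)² − 4·(5/8)·(-131929/16000) = 3964081/160000 ; √disc = 1991/400
  v_R = (−(51/25) + 1991/400) / (2·(5/8)) = 47/20 m/s
check:
T_s = v_R/a_R = (47/20)/(4/5) = 2.9375 s
reaction-phase robot travel = 2.3500·0.0400 = 0.0940 m
robot under decel: 2.3500²/(2·0.8000) = 3.4516 m
human over T_r+T_s: 1.6000·(0.0400+2.9375) = 4.7640 m
C+Z_d+Z_r = 0.1000+0.0500+0.0600 = 0.2100 m
sum ≈ 0.0940+3.4516+4.7640+0.2100 ≈ 8.5196 m = S ✓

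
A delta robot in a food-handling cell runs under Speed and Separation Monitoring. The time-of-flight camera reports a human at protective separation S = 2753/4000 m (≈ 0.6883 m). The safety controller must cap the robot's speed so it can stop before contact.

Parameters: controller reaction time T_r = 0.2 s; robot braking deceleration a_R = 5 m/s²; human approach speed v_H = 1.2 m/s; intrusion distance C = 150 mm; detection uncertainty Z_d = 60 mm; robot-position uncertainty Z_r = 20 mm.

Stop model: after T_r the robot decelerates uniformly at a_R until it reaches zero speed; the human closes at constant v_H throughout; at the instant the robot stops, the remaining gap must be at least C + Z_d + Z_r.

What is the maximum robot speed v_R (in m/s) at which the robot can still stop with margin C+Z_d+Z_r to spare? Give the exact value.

v_R_max = 9/20 m/s = 0.4500 m/s

collect terms ⇒ (1/10)·v_R² + (11/25)·v_R + (-873/4000) = 0
  disc = (11/25)² − 4·(1/10)·(-873/4000) = 2809/10000 ; √disc = 53/100
  v_R = (−(11/25) + 53/100) / (2·(1/10)) = 9/20 m/s
check:
braking lasts T_s = (9/20)/5 = 0.0900 s
reaction-phase robot travel = 0.4500·0.2000 = 0.0900 m
braking distance = 0.4500²/(2·5.0000) = 0.0203 m
person approaches 1.2000·(0.2000+0.0900) = 0.3480 m
C+Z_d+Z_r = 0.1500+0.0600+0.0200 = 0.2300 m
sum ≈ 0.0900+0.0203+0.3480+0.2300 ≈ 0.6883 m = S ✓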